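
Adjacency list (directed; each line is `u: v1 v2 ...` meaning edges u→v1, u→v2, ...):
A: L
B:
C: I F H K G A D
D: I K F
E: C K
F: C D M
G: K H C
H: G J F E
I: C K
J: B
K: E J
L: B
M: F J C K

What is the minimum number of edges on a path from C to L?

2

Level 0: C
Level 1: A, D, F, G, H, I, K
Level 2: E, J, L, M
Level 3: B
L first appears at level 2.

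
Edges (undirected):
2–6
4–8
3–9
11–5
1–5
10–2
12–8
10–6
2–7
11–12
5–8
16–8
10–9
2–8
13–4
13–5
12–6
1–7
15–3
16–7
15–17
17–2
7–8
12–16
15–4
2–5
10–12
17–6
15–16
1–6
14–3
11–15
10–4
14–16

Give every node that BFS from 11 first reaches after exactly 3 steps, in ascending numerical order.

7, 9, 14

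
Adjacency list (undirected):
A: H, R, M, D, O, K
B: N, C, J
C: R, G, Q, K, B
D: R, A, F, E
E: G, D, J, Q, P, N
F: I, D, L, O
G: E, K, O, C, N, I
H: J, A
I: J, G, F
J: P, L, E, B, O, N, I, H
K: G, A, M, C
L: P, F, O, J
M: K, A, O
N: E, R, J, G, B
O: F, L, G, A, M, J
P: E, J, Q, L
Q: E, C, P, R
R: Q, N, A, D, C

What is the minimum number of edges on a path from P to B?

2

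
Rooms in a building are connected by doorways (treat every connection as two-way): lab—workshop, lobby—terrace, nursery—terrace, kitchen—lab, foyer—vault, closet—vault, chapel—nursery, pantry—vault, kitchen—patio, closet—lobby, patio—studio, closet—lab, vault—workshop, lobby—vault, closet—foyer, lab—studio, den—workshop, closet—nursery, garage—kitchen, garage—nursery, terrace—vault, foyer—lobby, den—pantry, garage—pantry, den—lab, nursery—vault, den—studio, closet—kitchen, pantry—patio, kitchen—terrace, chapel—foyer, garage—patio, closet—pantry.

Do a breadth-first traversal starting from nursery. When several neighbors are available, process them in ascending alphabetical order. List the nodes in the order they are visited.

nursery, chapel, closet, garage, terrace, vault, foyer, kitchen, lab, lobby, pantry, patio, workshop, den, studio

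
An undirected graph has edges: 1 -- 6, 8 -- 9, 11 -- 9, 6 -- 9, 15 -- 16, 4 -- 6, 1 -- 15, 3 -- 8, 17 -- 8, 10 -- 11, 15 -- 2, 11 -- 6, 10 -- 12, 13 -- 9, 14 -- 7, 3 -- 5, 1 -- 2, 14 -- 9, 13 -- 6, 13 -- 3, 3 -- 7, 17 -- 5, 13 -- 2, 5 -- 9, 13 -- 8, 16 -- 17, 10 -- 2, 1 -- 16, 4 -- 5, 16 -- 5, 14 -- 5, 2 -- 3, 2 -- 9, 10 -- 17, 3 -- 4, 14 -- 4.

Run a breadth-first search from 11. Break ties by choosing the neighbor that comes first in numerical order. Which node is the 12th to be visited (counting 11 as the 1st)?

Visit 11; enqueue 6, 9, 10 → queue [6, 9, 10]
Visit 6; enqueue 1, 4, 13 → queue [9, 10, 1, 4, 13]
Visit 9; enqueue 2, 5, 8, 14 → queue [10, 1, 4, 13, 2, 5, 8, 14]
Visit 10; enqueue 12, 17 → queue [1, 4, 13, 2, 5, 8, 14, 12, 17]
Visit 1; enqueue 15, 16 → queue [4, 13, 2, 5, 8, 14, 12, 17, 15, 16]
Visit 4; enqueue 3 → queue [13, 2, 5, 8, 14, 12, 17, 15, 16, 3]
Visit 13 → queue [2, 5, 8, 14, 12, 17, 15, 16, 3]
Visit 2 → queue [5, 8, 14, 12, 17, 15, 16, 3]
Visit 5 → queue [8, 14, 12, 17, 15, 16, 3]
Visit 8 → queue [14, 12, 17, 15, 16, 3]
Visit 14; enqueue 7 → queue [12, 17, 15, 16, 3, 7]
Visit 12 → queue [17, 15, 16, 3, 7]
Visit 17 → queue [15, 16, 3, 7]
Visit 15 → queue [16, 3, 7]
Visit 16 → queue [3, 7]
Visit 3 → queue [7]
Visit 7 → queue []

Visit order: 11, 6, 9, 10, 1, 4, 13, 2, 5, 8, 14, 12, 17, 15, 16, 3, 7

12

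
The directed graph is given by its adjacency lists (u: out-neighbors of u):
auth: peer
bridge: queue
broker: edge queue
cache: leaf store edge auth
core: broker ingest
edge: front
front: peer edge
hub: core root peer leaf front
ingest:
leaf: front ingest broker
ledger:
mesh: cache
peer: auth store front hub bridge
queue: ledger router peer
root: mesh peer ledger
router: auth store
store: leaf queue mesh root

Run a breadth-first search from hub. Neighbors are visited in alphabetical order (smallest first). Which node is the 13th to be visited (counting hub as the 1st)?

ledger

Visit hub; enqueue core, front, leaf, peer, root → queue [core, front, leaf, peer, root]
Visit core; enqueue broker, ingest → queue [front, leaf, peer, root, broker, ingest]
Visit front; enqueue edge → queue [leaf, peer, root, broker, ingest, edge]
Visit leaf → queue [peer, root, broker, ingest, edge]
Visit peer; enqueue auth, bridge, store → queue [root, broker, ingest, edge, auth, bridge, store]
Visit root; enqueue ledger, mesh → queue [broker, ingest, edge, auth, bridge, store, ledger, mesh]
Visit broker; enqueue queue → queue [ingest, edge, auth, bridge, store, ledger, mesh, queue]
Visit ingest → queue [edge, auth, bridge, store, ledger, mesh, queue]
Visit edge → queue [auth, bridge, store, ledger, mesh, queue]
Visit auth → queue [bridge, store, ledger, mesh, queue]
Visit bridge → queue [store, ledger, mesh, queue]
Visit store → queue [ledger, mesh, queue]
Visit ledger → queue [mesh, queue]
Visit mesh; enqueue cache → queue [queue, cache]
Visit queue; enqueue router → queue [cache, router]
Visit cache → queue [router]
Visit router → queue []

Visit order: hub, core, front, leaf, peer, root, broker, ingest, edge, auth, bridge, store, ledger, mesh, queue, cache, router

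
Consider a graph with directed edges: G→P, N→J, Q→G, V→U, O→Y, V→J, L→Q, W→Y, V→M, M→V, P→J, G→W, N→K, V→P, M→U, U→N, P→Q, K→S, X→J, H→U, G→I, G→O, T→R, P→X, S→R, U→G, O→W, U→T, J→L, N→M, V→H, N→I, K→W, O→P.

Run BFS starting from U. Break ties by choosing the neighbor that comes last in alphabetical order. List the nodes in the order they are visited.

Visit U; enqueue T, N, G → queue [T, N, G]
Visit T; enqueue R → queue [N, G, R]
Visit N; enqueue M, K, J, I → queue [G, R, M, K, J, I]
Visit G; enqueue W, P, O → queue [R, M, K, J, I, W, P, O]
Visit R → queue [M, K, J, I, W, P, O]
Visit M; enqueue V → queue [K, J, I, W, P, O, V]
Visit K; enqueue S → queue [J, I, W, P, O, V, S]
Visit J; enqueue L → queue [I, W, P, O, V, S, L]
Visit I → queue [W, P, O, V, S, L]
Visit W; enqueue Y → queue [P, O, V, S, L, Y]
Visit P; enqueue X, Q → queue [O, V, S, L, Y, X, Q]
Visit O → queue [V, S, L, Y, X, Q]
Visit V; enqueue H → queue [S, L, Y, X, Q, H]
Visit S → queue [L, Y, X, Q, H]
Visit L → queue [Y, X, Q, H]
Visit Y → queue [X, Q, H]
Visit X → queue [Q, H]
Visit Q → queue [H]
Visit H → queue []

U → T → N → G → R → M → K → J → I → W → P → O → V → S → L → Y → X → Q → H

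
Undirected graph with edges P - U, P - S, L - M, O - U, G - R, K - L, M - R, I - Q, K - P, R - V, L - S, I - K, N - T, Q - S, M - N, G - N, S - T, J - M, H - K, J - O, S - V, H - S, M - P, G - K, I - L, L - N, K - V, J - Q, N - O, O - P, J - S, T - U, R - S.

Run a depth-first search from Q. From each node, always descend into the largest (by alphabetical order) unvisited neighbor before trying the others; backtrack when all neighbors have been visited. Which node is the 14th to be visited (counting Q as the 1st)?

I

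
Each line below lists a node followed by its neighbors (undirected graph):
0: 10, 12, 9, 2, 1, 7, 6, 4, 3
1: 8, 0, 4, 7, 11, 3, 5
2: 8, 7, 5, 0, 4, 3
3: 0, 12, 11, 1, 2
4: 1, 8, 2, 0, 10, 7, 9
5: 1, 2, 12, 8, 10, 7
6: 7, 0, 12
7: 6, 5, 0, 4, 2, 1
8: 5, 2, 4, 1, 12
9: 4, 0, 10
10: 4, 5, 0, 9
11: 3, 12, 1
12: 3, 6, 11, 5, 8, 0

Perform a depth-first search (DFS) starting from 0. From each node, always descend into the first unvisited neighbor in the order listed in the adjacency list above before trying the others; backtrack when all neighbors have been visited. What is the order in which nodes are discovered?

Visit 0
0 → 10
10 → 4
4 → 1
1 → 8
8 → 5
5 → 2
2 → 7
7 → 6
6 → 12
12 → 3
3 → 11
4 → 9

0 10 4 1 8 5 2 7 6 12 3 11 9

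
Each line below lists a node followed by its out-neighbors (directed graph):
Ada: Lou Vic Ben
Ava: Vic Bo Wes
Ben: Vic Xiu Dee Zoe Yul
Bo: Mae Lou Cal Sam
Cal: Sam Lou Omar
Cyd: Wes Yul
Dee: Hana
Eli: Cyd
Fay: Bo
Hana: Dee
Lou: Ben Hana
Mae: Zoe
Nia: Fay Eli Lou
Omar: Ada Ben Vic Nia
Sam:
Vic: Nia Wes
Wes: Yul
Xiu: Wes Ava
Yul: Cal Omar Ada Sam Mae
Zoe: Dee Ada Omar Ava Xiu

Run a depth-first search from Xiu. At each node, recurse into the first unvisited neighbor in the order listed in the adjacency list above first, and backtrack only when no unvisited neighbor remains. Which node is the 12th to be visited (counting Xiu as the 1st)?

Visit Xiu
Xiu → Wes
Wes → Yul
Yul → Cal
Cal → Sam
Cal → Lou
Lou → Ben
Ben → Vic
Vic → Nia
Nia → Fay
Fay → Bo
Bo → Mae
Mae → Zoe
Zoe → Dee
Dee → Hana
Zoe → Ada
Zoe → Omar
Zoe → Ava
Nia → Eli
Eli → Cyd

Visit order: Xiu, Wes, Yul, Cal, Sam, Lou, Ben, Vic, Nia, Fay, Bo, Mae, Zoe, Dee, Hana, Ada, Omar, Ava, Eli, Cyd

Mae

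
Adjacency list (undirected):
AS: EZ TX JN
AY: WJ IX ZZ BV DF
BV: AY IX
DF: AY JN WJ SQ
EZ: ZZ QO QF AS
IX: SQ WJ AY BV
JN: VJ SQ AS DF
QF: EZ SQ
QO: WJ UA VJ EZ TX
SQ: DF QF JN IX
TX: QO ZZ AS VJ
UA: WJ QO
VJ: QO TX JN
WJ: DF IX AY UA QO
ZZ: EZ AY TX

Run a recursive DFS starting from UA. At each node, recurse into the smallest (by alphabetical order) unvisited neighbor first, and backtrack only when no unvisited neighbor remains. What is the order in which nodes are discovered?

Visit UA
UA → QO
QO → EZ
EZ → AS
AS → JN
JN → DF
DF → AY
AY → BV
BV → IX
IX → SQ
SQ → QF
IX → WJ
AY → ZZ
ZZ → TX
TX → VJ

UA -> QO -> EZ -> AS -> JN -> DF -> AY -> BV -> IX -> SQ -> QF -> WJ -> ZZ -> TX -> VJ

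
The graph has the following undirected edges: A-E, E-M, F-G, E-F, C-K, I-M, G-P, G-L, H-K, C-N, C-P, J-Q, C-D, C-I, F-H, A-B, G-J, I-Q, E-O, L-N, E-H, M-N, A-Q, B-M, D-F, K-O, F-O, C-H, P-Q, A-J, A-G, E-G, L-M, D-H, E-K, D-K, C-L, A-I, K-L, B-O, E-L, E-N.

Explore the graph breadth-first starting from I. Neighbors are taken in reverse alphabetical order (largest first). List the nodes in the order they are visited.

Visit I; enqueue Q, M, C, A → queue [Q, M, C, A]
Visit Q; enqueue P, J → queue [M, C, A, P, J]
Visit M; enqueue N, L, E, B → queue [C, A, P, J, N, L, E, B]
Visit C; enqueue K, H, D → queue [A, P, J, N, L, E, B, K, H, D]
Visit A; enqueue G → queue [P, J, N, L, E, B, K, H, D, G]
Visit P → queue [J, N, L, E, B, K, H, D, G]
Visit J → queue [N, L, E, B, K, H, D, G]
Visit N → queue [L, E, B, K, H, D, G]
Visit L → queue [E, B, K, H, D, G]
Visit E; enqueue O, F → queue [B, K, H, D, G, O, F]
Visit B → queue [K, H, D, G, O, F]
Visit K → queue [H, D, G, O, F]
Visit H → queue [D, G, O, F]
Visit D → queue [G, O, F]
Visit G → queue [O, F]
Visit O → queue [F]
Visit F → queue []

I Q M C A P J N L E B K H D G O F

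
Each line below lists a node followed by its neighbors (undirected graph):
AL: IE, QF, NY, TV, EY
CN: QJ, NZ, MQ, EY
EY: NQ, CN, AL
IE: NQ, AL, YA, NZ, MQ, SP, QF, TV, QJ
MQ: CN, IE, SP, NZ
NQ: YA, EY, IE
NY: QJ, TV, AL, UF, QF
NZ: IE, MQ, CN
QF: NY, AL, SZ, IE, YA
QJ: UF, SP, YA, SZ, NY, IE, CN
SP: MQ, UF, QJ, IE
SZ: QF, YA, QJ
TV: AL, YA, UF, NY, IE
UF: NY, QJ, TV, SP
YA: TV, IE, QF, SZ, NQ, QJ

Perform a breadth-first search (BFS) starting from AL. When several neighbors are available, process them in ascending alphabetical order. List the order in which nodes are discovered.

AL → EY → IE → NY → QF → TV → CN → NQ → MQ → NZ → QJ → SP → YA → UF → SZ

Visit AL; enqueue EY, IE, NY, QF, TV → queue [EY, IE, NY, QF, TV]
Visit EY; enqueue CN, NQ → queue [IE, NY, QF, TV, CN, NQ]
Visit IE; enqueue MQ, NZ, QJ, SP, YA → queue [NY, QF, TV, CN, NQ, MQ, NZ, QJ, SP, YA]
Visit NY; enqueue UF → queue [QF, TV, CN, NQ, MQ, NZ, QJ, SP, YA, UF]
Visit QF; enqueue SZ → queue [TV, CN, NQ, MQ, NZ, QJ, SP, YA, UF, SZ]
Visit TV → queue [CN, NQ, MQ, NZ, QJ, SP, YA, UF, SZ]
Visit CN → queue [NQ, MQ, NZ, QJ, SP, YA, UF, SZ]
Visit NQ → queue [MQ, NZ, QJ, SP, YA, UF, SZ]
Visit MQ → queue [NZ, QJ, SP, YA, UF, SZ]
Visit NZ → queue [QJ, SP, YA, UF, SZ]
Visit QJ → queue [SP, YA, UF, SZ]
Visit SP → queue [YA, UF, SZ]
Visit YA → queue [UF, SZ]
Visit UF → queue [SZ]
Visit SZ → queue []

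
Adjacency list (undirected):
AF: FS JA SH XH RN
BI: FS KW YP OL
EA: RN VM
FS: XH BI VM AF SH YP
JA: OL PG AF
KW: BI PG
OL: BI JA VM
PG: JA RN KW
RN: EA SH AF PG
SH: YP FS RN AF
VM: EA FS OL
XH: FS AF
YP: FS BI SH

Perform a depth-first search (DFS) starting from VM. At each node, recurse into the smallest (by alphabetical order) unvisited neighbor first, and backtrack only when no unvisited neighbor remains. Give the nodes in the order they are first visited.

VM -> EA -> RN -> AF -> FS -> BI -> KW -> PG -> JA -> OL -> YP -> SH -> XH

Visit VM
VM → EA
EA → RN
RN → AF
AF → FS
FS → BI
BI → KW
KW → PG
PG → JA
JA → OL
BI → YP
YP → SH
FS → XH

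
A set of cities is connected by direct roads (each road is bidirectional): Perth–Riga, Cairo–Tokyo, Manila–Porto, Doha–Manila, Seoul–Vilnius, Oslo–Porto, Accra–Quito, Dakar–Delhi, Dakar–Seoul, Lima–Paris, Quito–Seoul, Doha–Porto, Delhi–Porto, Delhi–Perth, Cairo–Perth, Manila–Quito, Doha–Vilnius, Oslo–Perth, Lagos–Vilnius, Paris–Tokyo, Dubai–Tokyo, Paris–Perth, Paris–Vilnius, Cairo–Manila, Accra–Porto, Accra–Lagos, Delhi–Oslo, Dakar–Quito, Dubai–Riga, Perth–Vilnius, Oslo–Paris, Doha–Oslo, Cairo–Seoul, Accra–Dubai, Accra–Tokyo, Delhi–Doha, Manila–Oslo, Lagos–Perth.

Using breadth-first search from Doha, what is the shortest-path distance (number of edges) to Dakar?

Level 0: Doha
Level 1: Delhi, Manila, Oslo, Porto, Vilnius
Level 2: Accra, Cairo, Dakar, Lagos, Paris, Perth, Quito, Seoul
Level 3: Dubai, Lima, Riga, Tokyo
Dakar first appears at level 2.

2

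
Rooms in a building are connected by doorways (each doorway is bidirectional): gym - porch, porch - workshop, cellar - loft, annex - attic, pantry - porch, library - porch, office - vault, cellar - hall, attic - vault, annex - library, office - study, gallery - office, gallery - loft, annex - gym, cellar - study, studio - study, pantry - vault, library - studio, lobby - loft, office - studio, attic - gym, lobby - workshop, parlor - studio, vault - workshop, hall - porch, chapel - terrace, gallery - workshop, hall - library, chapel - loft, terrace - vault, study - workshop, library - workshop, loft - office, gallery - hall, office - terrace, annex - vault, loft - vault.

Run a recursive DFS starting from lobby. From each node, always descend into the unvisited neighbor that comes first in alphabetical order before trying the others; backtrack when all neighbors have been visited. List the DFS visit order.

lobby → loft → cellar → hall → gallery → office → studio → library → annex → attic → gym → porch → pantry → vault → terrace → chapel → workshop → study → parlor

Visit lobby
lobby → loft
loft → cellar
cellar → hall
hall → gallery
gallery → office
office → studio
studio → library
library → annex
annex → attic
attic → gym
gym → porch
porch → pantry
pantry → vault
vault → terrace
terrace → chapel
vault → workshop
workshop → study
studio → parlor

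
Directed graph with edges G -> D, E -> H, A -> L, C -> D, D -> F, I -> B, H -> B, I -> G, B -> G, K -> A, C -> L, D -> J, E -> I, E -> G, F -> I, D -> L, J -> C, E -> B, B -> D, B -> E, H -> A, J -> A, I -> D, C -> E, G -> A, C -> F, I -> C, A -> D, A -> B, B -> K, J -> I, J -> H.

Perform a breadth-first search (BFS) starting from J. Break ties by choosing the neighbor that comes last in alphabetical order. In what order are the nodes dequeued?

J I H C A G D B L F E K

Visit J; enqueue I, H, C, A → queue [I, H, C, A]
Visit I; enqueue G, D, B → queue [H, C, A, G, D, B]
Visit H → queue [C, A, G, D, B]
Visit C; enqueue L, F, E → queue [A, G, D, B, L, F, E]
Visit A → queue [G, D, B, L, F, E]
Visit G → queue [D, B, L, F, E]
Visit D → queue [B, L, F, E]
Visit B; enqueue K → queue [L, F, E, K]
Visit L → queue [F, E, K]
Visit F → queue [E, K]
Visit E → queue [K]
Visit K → queue []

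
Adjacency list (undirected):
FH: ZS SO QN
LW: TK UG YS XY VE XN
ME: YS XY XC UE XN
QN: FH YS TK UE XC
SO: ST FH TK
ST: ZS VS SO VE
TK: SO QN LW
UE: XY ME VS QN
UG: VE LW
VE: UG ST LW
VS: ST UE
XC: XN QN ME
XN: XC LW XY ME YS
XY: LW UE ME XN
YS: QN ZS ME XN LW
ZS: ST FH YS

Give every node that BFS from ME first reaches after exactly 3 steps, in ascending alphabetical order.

Level 0: ME
Level 1: UE, XC, XN, XY, YS
Level 2: LW, QN, VS, ZS
Level 3: FH, ST, TK, UG, VE
Level 4: SO

FH, ST, TK, UG, VE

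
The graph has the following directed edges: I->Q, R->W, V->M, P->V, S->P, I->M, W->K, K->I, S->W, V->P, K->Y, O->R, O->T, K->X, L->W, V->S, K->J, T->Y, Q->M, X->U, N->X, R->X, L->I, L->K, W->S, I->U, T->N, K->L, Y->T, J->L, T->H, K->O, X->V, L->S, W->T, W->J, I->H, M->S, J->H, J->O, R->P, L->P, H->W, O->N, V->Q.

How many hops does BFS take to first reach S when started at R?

Level 0: R
Level 1: P, W, X
Level 2: J, K, S, T, U, V
Level 3: H, I, L, M, N, O, Q, Y
S first appears at level 2.

2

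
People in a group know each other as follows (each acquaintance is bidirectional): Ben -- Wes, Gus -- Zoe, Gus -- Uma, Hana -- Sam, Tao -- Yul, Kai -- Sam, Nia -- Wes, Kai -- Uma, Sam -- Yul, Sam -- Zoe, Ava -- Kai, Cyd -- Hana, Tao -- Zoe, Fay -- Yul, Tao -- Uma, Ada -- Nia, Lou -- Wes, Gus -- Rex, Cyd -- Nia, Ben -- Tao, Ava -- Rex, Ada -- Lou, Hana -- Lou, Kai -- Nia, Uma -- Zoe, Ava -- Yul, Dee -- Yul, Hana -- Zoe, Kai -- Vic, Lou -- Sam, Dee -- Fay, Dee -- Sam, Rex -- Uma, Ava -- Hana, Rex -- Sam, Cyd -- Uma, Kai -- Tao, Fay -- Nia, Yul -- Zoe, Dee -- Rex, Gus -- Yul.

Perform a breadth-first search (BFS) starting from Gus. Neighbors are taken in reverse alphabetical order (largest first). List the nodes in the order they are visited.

Visit Gus; enqueue Zoe, Yul, Uma, Rex → queue [Zoe, Yul, Uma, Rex]
Visit Zoe; enqueue Tao, Sam, Hana → queue [Yul, Uma, Rex, Tao, Sam, Hana]
Visit Yul; enqueue Fay, Dee, Ava → queue [Uma, Rex, Tao, Sam, Hana, Fay, Dee, Ava]
Visit Uma; enqueue Kai, Cyd → queue [Rex, Tao, Sam, Hana, Fay, Dee, Ava, Kai, Cyd]
Visit Rex → queue [Tao, Sam, Hana, Fay, Dee, Ava, Kai, Cyd]
Visit Tao; enqueue Ben → queue [Sam, Hana, Fay, Dee, Ava, Kai, Cyd, Ben]
Visit Sam; enqueue Lou → queue [Hana, Fay, Dee, Ava, Kai, Cyd, Ben, Lou]
Visit Hana → queue [Fay, Dee, Ava, Kai, Cyd, Ben, Lou]
Visit Fay; enqueue Nia → queue [Dee, Ava, Kai, Cyd, Ben, Lou, Nia]
Visit Dee → queue [Ava, Kai, Cyd, Ben, Lou, Nia]
Visit Ava → queue [Kai, Cyd, Ben, Lou, Nia]
Visit Kai; enqueue Vic → queue [Cyd, Ben, Lou, Nia, Vic]
Visit Cyd → queue [Ben, Lou, Nia, Vic]
Visit Ben; enqueue Wes → queue [Lou, Nia, Vic, Wes]
Visit Lou; enqueue Ada → queue [Nia, Vic, Wes, Ada]
Visit Nia → queue [Vic, Wes, Ada]
Visit Vic → queue [Wes, Ada]
Visit Wes → queue [Ada]
Visit Ada → queue []

Gus → Zoe → Yul → Uma → Rex → Tao → Sam → Hana → Fay → Dee → Ava → Kai → Cyd → Ben → Lou → Nia → Vic → Wes → Ada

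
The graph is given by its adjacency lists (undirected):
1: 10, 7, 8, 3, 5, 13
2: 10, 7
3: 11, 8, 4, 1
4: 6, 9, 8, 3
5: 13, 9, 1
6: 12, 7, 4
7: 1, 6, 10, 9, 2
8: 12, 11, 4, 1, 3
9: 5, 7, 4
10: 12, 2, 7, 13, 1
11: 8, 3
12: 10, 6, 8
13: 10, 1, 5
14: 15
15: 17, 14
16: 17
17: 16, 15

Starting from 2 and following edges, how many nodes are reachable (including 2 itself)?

BFS from 2 visits: 2, 7, 10, 1, 6, 9, 12, 13, 3, 5, 8, 4, 11
Reachable nodes: 13 of 17 total.

13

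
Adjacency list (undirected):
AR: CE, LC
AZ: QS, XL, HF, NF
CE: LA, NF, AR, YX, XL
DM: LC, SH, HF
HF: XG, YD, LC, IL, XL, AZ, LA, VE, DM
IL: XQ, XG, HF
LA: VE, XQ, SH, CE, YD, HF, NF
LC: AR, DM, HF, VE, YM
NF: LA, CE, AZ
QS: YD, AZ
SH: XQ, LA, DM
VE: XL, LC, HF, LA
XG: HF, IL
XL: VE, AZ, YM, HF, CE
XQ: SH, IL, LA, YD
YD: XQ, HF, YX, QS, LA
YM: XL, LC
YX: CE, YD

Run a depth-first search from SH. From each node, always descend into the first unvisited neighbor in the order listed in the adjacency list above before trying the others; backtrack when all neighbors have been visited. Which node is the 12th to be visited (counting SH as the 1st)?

AZ

Visit SH
SH → XQ
XQ → IL
IL → XG
XG → HF
HF → YD
YD → YX
YX → CE
CE → LA
LA → VE
VE → XL
XL → AZ
AZ → QS
AZ → NF
XL → YM
YM → LC
LC → AR
LC → DM

Visit order: SH, XQ, IL, XG, HF, YD, YX, CE, LA, VE, XL, AZ, QS, NF, YM, LC, AR, DM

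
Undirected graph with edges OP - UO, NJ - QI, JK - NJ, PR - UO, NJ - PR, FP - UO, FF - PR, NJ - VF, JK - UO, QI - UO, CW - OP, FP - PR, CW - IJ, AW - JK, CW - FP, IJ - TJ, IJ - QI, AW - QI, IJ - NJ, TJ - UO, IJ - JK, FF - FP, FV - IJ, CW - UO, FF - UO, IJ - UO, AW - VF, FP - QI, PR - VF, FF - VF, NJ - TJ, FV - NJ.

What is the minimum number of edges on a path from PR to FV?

2

Level 0: PR
Level 1: FF, FP, NJ, UO, VF
Level 2: AW, CW, FV, IJ, JK, OP, QI, TJ
FV first appears at level 2.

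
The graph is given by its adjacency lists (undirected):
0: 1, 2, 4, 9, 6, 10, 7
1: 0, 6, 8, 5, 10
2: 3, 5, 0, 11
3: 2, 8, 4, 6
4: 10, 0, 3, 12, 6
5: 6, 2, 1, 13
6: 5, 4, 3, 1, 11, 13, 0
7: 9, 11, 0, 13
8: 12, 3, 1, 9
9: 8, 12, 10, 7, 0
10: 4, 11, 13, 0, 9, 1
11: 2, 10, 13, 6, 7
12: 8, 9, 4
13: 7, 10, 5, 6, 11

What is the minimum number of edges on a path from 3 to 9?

Level 0: 3
Level 1: 2, 4, 6, 8
Level 2: 0, 1, 5, 9, 10, 11, 12, 13
Level 3: 7
9 first appears at level 2.

2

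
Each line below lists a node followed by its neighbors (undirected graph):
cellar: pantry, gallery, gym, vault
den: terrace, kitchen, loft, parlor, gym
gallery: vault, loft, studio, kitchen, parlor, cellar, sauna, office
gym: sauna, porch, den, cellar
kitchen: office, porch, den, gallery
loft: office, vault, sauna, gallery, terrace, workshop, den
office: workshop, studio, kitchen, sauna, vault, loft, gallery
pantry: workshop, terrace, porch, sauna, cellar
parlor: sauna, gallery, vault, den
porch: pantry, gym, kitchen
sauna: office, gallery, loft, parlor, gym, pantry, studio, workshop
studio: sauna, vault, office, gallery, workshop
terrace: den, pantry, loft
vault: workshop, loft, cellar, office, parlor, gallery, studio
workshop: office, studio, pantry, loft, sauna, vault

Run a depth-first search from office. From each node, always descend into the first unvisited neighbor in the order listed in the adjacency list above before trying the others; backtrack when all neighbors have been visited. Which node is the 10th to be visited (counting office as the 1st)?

Visit office
office → workshop
workshop → studio
studio → sauna
sauna → gallery
gallery → vault
vault → loft
loft → terrace
terrace → den
den → kitchen
kitchen → porch
porch → pantry
pantry → cellar
cellar → gym
den → parlor

Visit order: office, workshop, studio, sauna, gallery, vault, loft, terrace, den, kitchen, porch, pantry, cellar, gym, parlor

kitchen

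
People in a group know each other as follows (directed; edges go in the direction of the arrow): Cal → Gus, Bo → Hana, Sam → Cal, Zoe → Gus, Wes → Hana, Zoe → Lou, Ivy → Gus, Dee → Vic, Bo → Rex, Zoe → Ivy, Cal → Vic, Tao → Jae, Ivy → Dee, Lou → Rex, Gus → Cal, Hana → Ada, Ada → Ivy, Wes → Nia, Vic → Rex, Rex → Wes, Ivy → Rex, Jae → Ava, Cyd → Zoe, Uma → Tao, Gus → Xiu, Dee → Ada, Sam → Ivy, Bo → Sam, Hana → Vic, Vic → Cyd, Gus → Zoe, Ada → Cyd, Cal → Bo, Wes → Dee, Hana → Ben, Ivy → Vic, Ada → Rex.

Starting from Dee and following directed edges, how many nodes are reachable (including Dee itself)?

17

BFS from Dee visits: Dee, Vic, Ada, Rex, Cyd, Ivy, Wes, Zoe, Gus, Nia, Hana, Lou, Xiu, Cal, Ben, Bo, Sam
Reachable nodes: 17 of 21 total.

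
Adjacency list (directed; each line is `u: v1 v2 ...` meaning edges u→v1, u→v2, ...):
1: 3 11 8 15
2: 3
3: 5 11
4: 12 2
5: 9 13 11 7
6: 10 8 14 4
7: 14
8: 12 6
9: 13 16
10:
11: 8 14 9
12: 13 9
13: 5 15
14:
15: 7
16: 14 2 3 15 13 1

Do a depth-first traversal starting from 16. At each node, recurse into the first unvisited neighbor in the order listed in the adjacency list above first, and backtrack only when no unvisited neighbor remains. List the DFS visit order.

Visit 16
16 → 14
16 → 2
2 → 3
3 → 5
5 → 9
9 → 13
13 → 15
15 → 7
5 → 11
11 → 8
8 → 12
8 → 6
6 → 10
6 → 4
16 → 1

16 → 14 → 2 → 3 → 5 → 9 → 13 → 15 → 7 → 11 → 8 → 12 → 6 → 10 → 4 → 1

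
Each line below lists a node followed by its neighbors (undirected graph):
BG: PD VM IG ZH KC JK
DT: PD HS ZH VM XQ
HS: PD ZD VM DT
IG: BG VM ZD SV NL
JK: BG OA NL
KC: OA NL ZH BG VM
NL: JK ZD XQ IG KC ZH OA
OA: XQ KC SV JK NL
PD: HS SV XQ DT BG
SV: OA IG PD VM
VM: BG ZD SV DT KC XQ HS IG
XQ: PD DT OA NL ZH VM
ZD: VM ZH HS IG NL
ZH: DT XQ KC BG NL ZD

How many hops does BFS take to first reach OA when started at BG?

2

Level 0: BG
Level 1: IG, JK, KC, PD, VM, ZH
Level 2: DT, HS, NL, OA, SV, XQ, ZD
OA first appears at level 2.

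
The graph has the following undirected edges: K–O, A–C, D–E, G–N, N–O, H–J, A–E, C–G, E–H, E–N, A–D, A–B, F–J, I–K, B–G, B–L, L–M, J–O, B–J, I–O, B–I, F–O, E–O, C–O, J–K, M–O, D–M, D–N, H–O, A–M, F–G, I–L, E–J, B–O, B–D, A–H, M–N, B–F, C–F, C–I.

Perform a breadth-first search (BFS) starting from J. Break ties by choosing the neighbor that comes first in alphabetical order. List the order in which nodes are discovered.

J -> B -> E -> F -> H -> K -> O -> A -> D -> G -> I -> L -> N -> C -> M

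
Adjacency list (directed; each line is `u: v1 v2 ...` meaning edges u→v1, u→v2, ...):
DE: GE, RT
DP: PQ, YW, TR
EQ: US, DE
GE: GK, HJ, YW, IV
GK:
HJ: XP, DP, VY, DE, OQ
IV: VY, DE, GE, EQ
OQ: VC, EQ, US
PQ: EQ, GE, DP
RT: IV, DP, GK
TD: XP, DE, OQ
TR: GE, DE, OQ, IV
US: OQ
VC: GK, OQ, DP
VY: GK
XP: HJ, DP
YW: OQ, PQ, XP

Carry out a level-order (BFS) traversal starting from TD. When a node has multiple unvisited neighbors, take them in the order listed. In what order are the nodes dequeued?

TD XP DE OQ HJ DP GE RT VC EQ US VY PQ YW TR GK IV

Visit TD; enqueue XP, DE, OQ → queue [XP, DE, OQ]
Visit XP; enqueue HJ, DP → queue [DE, OQ, HJ, DP]
Visit DE; enqueue GE, RT → queue [OQ, HJ, DP, GE, RT]
Visit OQ; enqueue VC, EQ, US → queue [HJ, DP, GE, RT, VC, EQ, US]
Visit HJ; enqueue VY → queue [DP, GE, RT, VC, EQ, US, VY]
Visit DP; enqueue PQ, YW, TR → queue [GE, RT, VC, EQ, US, VY, PQ, YW, TR]
Visit GE; enqueue GK, IV → queue [RT, VC, EQ, US, VY, PQ, YW, TR, GK, IV]
Visit RT → queue [VC, EQ, US, VY, PQ, YW, TR, GK, IV]
Visit VC → queue [EQ, US, VY, PQ, YW, TR, GK, IV]
Visit EQ → queue [US, VY, PQ, YW, TR, GK, IV]
Visit US → queue [VY, PQ, YW, TR, GK, IV]
Visit VY → queue [PQ, YW, TR, GK, IV]
Visit PQ → queue [YW, TR, GK, IV]
Visit YW → queue [TR, GK, IV]
Visit TR → queue [GK, IV]
Visit GK → queue [IV]
Visit IV → queue []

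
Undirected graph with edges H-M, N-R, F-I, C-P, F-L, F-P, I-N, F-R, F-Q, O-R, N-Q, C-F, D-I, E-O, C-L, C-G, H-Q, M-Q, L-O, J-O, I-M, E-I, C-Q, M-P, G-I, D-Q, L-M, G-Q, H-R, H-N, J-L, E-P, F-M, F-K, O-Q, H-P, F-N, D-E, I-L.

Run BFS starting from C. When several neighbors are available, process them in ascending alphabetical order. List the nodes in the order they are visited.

Visit C; enqueue F, G, L, P, Q → queue [F, G, L, P, Q]
Visit F; enqueue I, K, M, N, R → queue [G, L, P, Q, I, K, M, N, R]
Visit G → queue [L, P, Q, I, K, M, N, R]
Visit L; enqueue J, O → queue [P, Q, I, K, M, N, R, J, O]
Visit P; enqueue E, H → queue [Q, I, K, M, N, R, J, O, E, H]
Visit Q; enqueue D → queue [I, K, M, N, R, J, O, E, H, D]
Visit I → queue [K, M, N, R, J, O, E, H, D]
Visit K → queue [M, N, R, J, O, E, H, D]
Visit M → queue [N, R, J, O, E, H, D]
Visit N → queue [R, J, O, E, H, D]
Visit R → queue [J, O, E, H, D]
Visit J → queue [O, E, H, D]
Visit O → queue [E, H, D]
Visit E → queue [H, D]
Visit H → queue [D]
Visit D → queue []

C → F → G → L → P → Q → I → K → M → N → R → J → O → E → H → D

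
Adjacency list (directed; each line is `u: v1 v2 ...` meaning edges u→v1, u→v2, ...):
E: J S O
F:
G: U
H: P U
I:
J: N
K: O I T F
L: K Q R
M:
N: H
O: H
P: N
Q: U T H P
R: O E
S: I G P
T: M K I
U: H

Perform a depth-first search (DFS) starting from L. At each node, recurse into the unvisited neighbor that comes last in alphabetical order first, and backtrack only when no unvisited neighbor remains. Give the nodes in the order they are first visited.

L, R, O, H, U, P, N, E, S, I, G, J, Q, T, M, K, F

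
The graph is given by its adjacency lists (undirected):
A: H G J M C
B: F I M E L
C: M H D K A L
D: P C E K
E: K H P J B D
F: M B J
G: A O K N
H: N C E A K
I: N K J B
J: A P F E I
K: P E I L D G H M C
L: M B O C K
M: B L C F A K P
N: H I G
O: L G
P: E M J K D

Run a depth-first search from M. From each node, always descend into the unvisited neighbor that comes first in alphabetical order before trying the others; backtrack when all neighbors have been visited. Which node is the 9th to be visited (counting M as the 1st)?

Visit M
M → A
A → C
C → D
D → E
E → B
B → F
F → J
J → I
I → K
K → G
G → N
N → H
G → O
O → L
K → P

Visit order: M, A, C, D, E, B, F, J, I, K, G, N, H, O, L, P

I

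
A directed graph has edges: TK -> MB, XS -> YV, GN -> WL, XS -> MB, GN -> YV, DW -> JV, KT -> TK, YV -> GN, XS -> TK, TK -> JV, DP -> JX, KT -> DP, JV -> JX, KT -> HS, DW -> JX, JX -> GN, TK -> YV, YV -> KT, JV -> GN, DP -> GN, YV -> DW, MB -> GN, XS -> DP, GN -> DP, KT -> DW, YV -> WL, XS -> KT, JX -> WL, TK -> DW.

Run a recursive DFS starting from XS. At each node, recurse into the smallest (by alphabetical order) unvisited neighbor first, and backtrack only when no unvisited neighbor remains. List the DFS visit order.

XS -> DP -> GN -> WL -> YV -> DW -> JV -> JX -> KT -> HS -> TK -> MB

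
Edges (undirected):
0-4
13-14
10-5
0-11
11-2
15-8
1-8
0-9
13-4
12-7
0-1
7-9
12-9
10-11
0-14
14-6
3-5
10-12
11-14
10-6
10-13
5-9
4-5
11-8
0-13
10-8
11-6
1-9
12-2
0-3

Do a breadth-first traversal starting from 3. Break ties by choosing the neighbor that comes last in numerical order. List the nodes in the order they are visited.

3, 5, 0, 10, 9, 4, 14, 13, 11, 1, 12, 8, 6, 7, 2, 15

Visit 3; enqueue 5, 0 → queue [5, 0]
Visit 5; enqueue 10, 9, 4 → queue [0, 10, 9, 4]
Visit 0; enqueue 14, 13, 11, 1 → queue [10, 9, 4, 14, 13, 11, 1]
Visit 10; enqueue 12, 8, 6 → queue [9, 4, 14, 13, 11, 1, 12, 8, 6]
Visit 9; enqueue 7 → queue [4, 14, 13, 11, 1, 12, 8, 6, 7]
Visit 4 → queue [14, 13, 11, 1, 12, 8, 6, 7]
Visit 14 → queue [13, 11, 1, 12, 8, 6, 7]
Visit 13 → queue [11, 1, 12, 8, 6, 7]
Visit 11; enqueue 2 → queue [1, 12, 8, 6, 7, 2]
Visit 1 → queue [12, 8, 6, 7, 2]
Visit 12 → queue [8, 6, 7, 2]
Visit 8; enqueue 15 → queue [6, 7, 2, 15]
Visit 6 → queue [7, 2, 15]
Visit 7 → queue [2, 15]
Visit 2 → queue [15]
Visit 15 → queue []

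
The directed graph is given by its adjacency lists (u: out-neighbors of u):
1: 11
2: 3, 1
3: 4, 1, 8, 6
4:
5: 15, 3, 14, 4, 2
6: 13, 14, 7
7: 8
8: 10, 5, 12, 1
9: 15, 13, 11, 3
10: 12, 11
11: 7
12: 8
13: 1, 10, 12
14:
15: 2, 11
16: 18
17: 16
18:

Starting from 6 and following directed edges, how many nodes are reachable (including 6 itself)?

BFS from 6 visits: 6, 13, 14, 7, 1, 10, 12, 8, 11, 5, 15, 3, 4, 2
Reachable nodes: 14 of 18 total.

14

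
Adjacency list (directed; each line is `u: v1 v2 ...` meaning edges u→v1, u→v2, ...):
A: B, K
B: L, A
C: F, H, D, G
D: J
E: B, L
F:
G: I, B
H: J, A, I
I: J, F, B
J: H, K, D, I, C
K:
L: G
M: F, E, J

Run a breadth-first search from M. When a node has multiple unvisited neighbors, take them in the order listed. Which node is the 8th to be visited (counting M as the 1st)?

K

Visit M; enqueue F, E, J → queue [F, E, J]
Visit F → queue [E, J]
Visit E; enqueue B, L → queue [J, B, L]
Visit J; enqueue H, K, D, I, C → queue [B, L, H, K, D, I, C]
Visit B; enqueue A → queue [L, H, K, D, I, C, A]
Visit L; enqueue G → queue [H, K, D, I, C, A, G]
Visit H → queue [K, D, I, C, A, G]
Visit K → queue [D, I, C, A, G]
Visit D → queue [I, C, A, G]
Visit I → queue [C, A, G]
Visit C → queue [A, G]
Visit A → queue [G]
Visit G → queue []

Visit order: M, F, E, J, B, L, H, K, D, I, C, A, G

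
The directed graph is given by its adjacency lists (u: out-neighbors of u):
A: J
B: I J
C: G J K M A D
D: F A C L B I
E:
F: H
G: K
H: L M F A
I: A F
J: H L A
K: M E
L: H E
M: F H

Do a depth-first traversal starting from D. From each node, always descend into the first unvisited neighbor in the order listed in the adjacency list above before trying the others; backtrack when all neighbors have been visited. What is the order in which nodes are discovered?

Visit D
D → F
F → H
H → L
L → E
H → M
H → A
A → J
D → C
C → G
G → K
D → B
B → I

D, F, H, L, E, M, A, J, C, G, K, B, I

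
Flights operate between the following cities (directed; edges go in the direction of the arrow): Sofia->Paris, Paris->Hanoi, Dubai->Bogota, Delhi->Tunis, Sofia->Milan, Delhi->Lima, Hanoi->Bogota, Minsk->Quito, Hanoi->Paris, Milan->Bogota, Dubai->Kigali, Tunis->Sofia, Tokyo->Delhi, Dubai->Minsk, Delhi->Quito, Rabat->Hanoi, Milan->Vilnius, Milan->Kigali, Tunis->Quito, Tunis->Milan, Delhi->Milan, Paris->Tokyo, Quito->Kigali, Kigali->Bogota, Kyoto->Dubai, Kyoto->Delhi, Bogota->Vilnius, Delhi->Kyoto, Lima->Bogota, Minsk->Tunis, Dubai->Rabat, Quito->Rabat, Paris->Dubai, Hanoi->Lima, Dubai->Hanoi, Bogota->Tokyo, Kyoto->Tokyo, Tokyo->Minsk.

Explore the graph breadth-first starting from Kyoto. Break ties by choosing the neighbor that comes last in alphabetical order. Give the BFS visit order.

Visit Kyoto; enqueue Tokyo, Dubai, Delhi → queue [Tokyo, Dubai, Delhi]
Visit Tokyo; enqueue Minsk → queue [Dubai, Delhi, Minsk]
Visit Dubai; enqueue Rabat, Kigali, Hanoi, Bogota → queue [Delhi, Minsk, Rabat, Kigali, Hanoi, Bogota]
Visit Delhi; enqueue Tunis, Quito, Milan, Lima → queue [Minsk, Rabat, Kigali, Hanoi, Bogota, Tunis, Quito, Milan, Lima]
Visit Minsk → queue [Rabat, Kigali, Hanoi, Bogota, Tunis, Quito, Milan, Lima]
Visit Rabat → queue [Kigali, Hanoi, Bogota, Tunis, Quito, Milan, Lima]
Visit Kigali → queue [Hanoi, Bogota, Tunis, Quito, Milan, Lima]
Visit Hanoi; enqueue Paris → queue [Bogota, Tunis, Quito, Milan, Lima, Paris]
Visit Bogota; enqueue Vilnius → queue [Tunis, Quito, Milan, Lima, Paris, Vilnius]
Visit Tunis; enqueue Sofia → queue [Quito, Milan, Lima, Paris, Vilnius, Sofia]
Visit Quito → queue [Milan, Lima, Paris, Vilnius, Sofia]
Visit Milan → queue [Lima, Paris, Vilnius, Sofia]
Visit Lima → queue [Paris, Vilnius, Sofia]
Visit Paris → queue [Vilnius, Sofia]
Visit Vilnius → queue [Sofia]
Visit Sofia → queue []

Kyoto -> Tokyo -> Dubai -> Delhi -> Minsk -> Rabat -> Kigali -> Hanoi -> Bogota -> Tunis -> Quito -> Milan -> Lima -> Paris -> Vilnius -> Sofia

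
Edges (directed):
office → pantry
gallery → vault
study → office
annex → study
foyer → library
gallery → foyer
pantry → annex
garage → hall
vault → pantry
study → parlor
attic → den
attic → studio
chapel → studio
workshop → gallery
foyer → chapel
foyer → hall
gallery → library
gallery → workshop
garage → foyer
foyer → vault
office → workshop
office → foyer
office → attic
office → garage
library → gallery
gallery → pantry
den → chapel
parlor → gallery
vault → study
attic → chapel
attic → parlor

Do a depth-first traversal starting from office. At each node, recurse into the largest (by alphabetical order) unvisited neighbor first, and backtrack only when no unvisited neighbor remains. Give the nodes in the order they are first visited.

office, workshop, gallery, vault, study, parlor, pantry, annex, library, foyer, hall, chapel, studio, garage, attic, den

Visit office
office → workshop
workshop → gallery
gallery → vault
vault → study
study → parlor
vault → pantry
pantry → annex
gallery → library
gallery → foyer
foyer → hall
foyer → chapel
chapel → studio
office → garage
office → attic
attic → den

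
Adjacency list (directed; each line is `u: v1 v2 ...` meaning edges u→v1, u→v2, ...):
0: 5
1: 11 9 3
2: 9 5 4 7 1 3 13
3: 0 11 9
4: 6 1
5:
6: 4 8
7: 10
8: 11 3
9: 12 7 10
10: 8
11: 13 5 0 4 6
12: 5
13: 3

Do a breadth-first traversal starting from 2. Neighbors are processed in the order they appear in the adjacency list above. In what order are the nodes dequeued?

2 -> 9 -> 5 -> 4 -> 7 -> 1 -> 3 -> 13 -> 12 -> 10 -> 6 -> 11 -> 0 -> 8

Visit 2; enqueue 9, 5, 4, 7, 1, 3, 13 → queue [9, 5, 4, 7, 1, 3, 13]
Visit 9; enqueue 12, 10 → queue [5, 4, 7, 1, 3, 13, 12, 10]
Visit 5 → queue [4, 7, 1, 3, 13, 12, 10]
Visit 4; enqueue 6 → queue [7, 1, 3, 13, 12, 10, 6]
Visit 7 → queue [1, 3, 13, 12, 10, 6]
Visit 1; enqueue 11 → queue [3, 13, 12, 10, 6, 11]
Visit 3; enqueue 0 → queue [13, 12, 10, 6, 11, 0]
Visit 13 → queue [12, 10, 6, 11, 0]
Visit 12 → queue [10, 6, 11, 0]
Visit 10; enqueue 8 → queue [6, 11, 0, 8]
Visit 6 → queue [11, 0, 8]
Visit 11 → queue [0, 8]
Visit 0 → queue [8]
Visit 8 → queue []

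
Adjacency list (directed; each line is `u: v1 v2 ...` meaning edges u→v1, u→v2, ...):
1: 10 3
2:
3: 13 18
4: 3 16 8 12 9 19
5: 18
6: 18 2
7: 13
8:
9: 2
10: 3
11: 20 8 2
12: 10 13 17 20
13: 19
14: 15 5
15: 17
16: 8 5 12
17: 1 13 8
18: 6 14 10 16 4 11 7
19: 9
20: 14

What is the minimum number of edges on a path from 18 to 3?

2

Level 0: 18
Level 1: 4, 6, 7, 10, 11, 14, 16
Level 2: 2, 3, 5, 8, 9, 12, 13, 15, 19, 20
Level 3: 17
Level 4: 1
3 first appears at level 2.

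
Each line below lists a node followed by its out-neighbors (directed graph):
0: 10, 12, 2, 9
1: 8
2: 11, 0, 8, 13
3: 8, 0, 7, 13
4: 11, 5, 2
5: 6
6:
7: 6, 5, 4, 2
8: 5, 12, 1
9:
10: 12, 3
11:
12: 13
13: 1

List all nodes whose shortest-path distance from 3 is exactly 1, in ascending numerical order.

Level 0: 3
Level 1: 0, 7, 8, 13
Level 2: 1, 2, 4, 5, 6, 9, 10, 12
Level 3: 11

0, 7, 8, 13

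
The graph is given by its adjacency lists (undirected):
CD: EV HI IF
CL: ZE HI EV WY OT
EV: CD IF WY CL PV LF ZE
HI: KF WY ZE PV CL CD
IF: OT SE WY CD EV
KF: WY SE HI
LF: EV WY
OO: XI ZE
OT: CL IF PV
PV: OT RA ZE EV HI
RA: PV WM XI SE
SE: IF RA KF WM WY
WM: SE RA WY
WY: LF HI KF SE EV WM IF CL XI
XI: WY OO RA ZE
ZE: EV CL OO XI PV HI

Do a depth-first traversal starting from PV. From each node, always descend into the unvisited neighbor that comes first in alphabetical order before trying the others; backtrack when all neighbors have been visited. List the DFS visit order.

Visit PV
PV → EV
EV → CD
CD → HI
HI → CL
CL → OT
OT → IF
IF → SE
SE → KF
KF → WY
WY → LF
WY → WM
WM → RA
RA → XI
XI → OO
OO → ZE

PV, EV, CD, HI, CL, OT, IF, SE, KF, WY, LF, WM, RA, XI, OO, ZE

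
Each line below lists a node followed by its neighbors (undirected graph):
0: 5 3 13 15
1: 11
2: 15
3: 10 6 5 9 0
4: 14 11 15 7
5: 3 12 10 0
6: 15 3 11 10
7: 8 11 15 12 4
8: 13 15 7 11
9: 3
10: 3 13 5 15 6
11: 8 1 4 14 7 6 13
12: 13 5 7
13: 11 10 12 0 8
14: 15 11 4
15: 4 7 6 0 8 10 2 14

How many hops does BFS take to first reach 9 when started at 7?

Level 0: 7
Level 1: 4, 8, 11, 12, 15
Level 2: 0, 1, 2, 5, 6, 10, 13, 14
Level 3: 3
Level 4: 9
9 first appears at level 4.

4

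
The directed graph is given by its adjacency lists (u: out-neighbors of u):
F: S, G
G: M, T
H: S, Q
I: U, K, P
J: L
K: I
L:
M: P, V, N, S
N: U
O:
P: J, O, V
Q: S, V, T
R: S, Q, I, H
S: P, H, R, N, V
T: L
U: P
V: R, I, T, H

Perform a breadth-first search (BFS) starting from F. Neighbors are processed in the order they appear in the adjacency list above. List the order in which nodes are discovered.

Visit F; enqueue S, G → queue [S, G]
Visit S; enqueue P, H, R, N, V → queue [G, P, H, R, N, V]
Visit G; enqueue M, T → queue [P, H, R, N, V, M, T]
Visit P; enqueue J, O → queue [H, R, N, V, M, T, J, O]
Visit H; enqueue Q → queue [R, N, V, M, T, J, O, Q]
Visit R; enqueue I → queue [N, V, M, T, J, O, Q, I]
Visit N; enqueue U → queue [V, M, T, J, O, Q, I, U]
Visit V → queue [M, T, J, O, Q, I, U]
Visit M → queue [T, J, O, Q, I, U]
Visit T; enqueue L → queue [J, O, Q, I, U, L]
Visit J → queue [O, Q, I, U, L]
Visit O → queue [Q, I, U, L]
Visit Q → queue [I, U, L]
Visit I; enqueue K → queue [U, L, K]
Visit U → queue [L, K]
Visit L → queue [K]
Visit K → queue []

F, S, G, P, H, R, N, V, M, T, J, O, Q, I, U, L, K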